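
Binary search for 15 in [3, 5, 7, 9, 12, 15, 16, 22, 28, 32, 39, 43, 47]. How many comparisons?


Search for 15:
[0,12] mid=6 arr[6]=16
[0,5] mid=2 arr[2]=7
[3,5] mid=4 arr[4]=12
[5,5] mid=5 arr[5]=15
Total: 4 comparisons


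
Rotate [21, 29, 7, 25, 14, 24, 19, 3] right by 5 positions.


Right rotate by 5: [25, 14, 24, 19, 3, 21, 29, 7]


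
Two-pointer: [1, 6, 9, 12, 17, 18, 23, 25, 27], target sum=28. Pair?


Two pointers: lo=0, hi=8
Found pair: (1, 27) summing to 28


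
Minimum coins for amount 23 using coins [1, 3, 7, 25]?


dp[0]=0; dp[i]=1+min(dp[i-c] for c in coins)
...dp[18]=4, dp[19]=5, dp[20]=4, dp[21]=3, dp[22]=4, dp[23]=5
Minimum coins for 23 = 5


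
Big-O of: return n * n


Analysis: constant-time operation, no loop
Complexity: O(1)


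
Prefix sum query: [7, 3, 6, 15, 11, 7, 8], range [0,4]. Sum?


Prefix sums: [0, 7, 10, 16, 31, 42, 49, 57]
Sum[0..4] = prefix[5] - prefix[0] = 42 - 0 = 42


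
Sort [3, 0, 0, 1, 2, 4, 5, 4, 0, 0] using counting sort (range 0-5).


Count array: [4, 1, 1, 1, 2, 1]
Reconstruct: [0, 0, 0, 0, 1, 2, 3, 4, 4, 5]


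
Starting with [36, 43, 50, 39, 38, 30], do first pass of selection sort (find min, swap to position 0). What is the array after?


After one pass: [30, 43, 50, 39, 38, 36]


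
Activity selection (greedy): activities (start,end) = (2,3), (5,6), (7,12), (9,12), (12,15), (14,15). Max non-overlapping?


Greedy: pick earliest-ending, then skip overlaps.
Selected (4 activities): [(2, 3), (5, 6), (7, 12), (12, 15)]


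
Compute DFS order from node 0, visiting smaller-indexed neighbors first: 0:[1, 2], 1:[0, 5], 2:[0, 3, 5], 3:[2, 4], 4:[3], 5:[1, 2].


DFS stack-based: start with [0]
Visit order: [0, 1, 5, 2, 3, 4]


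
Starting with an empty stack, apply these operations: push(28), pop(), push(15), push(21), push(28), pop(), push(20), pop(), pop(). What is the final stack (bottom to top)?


push(28) -> [28]
pop() returns 28 -> []
push(15) -> [15]
push(21) -> [15, 21]
push(28) -> [15, 21, 28]
pop() returns 28 -> [15, 21]
push(20) -> [15, 21, 20]
pop() returns 20 -> [15, 21]
pop() returns 21 -> [15]
Final stack (bottom to top): [15]


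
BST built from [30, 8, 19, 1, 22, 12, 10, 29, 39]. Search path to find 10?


BST root = 30
Search for 10: compare at each node
Path: [30, 8, 19, 12, 10]


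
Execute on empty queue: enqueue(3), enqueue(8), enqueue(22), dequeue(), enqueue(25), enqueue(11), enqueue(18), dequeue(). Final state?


enqueue(3) -> [3]
enqueue(8) -> [3, 8]
enqueue(22) -> [3, 8, 22]
dequeue() returns 3 -> [8, 22]
enqueue(25) -> [8, 22, 25]
enqueue(11) -> [8, 22, 25, 11]
enqueue(18) -> [8, 22, 25, 11, 18]
dequeue() returns 8 -> [22, 25, 11, 18]
Final queue (front to back): [22, 25, 11, 18]


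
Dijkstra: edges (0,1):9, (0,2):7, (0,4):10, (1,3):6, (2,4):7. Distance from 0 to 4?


Dijkstra from 0:
Distances: {0: 0, 1: 9, 2: 7, 3: 15, 4: 10}
Shortest distance to 4 = 10, path = [0, 4]


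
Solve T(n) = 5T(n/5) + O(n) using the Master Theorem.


a=5, b=5, c=1. log_5(5)=1 = c=1. Case 2: O(n^c log n) = O(n log n)
Complexity: O(n log n)


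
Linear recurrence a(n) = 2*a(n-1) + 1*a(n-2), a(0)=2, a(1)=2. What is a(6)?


Build bottom-up:
...a(4)=34, a(5)=82, a(6)=2*82+1*34=198


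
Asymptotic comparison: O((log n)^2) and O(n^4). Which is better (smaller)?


polylogarithmic grows slower than quartic
O((log n)^2) is asymptotically smaller; O(n^4) grows faster


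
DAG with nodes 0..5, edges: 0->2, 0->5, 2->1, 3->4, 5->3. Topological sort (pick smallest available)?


Kahn's algorithm, process smallest node first
Order: [0, 2, 1, 5, 3, 4]


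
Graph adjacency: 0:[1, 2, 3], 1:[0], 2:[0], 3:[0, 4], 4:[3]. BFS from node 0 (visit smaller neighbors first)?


BFS queue: start with [0]
Visit order: [0, 1, 2, 3, 4]


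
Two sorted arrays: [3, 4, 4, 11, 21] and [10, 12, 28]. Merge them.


Compare heads, take smaller each step.
Merged: [3, 4, 4, 10, 11, 12, 21, 28]


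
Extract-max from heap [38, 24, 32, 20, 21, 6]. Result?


Max = 38
Replace root with last, heapify down
Resulting heap: [32, 24, 6, 20, 21]


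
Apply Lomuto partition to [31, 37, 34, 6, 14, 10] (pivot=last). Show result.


Elements <= 10 go left of pivot.
Result: [6, 10, 34, 31, 14, 37], pivot at index 1


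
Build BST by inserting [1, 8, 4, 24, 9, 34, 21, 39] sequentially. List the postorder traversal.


Root = 1; build tree by BST insertion.
Postorder traversal: [4, 21, 9, 39, 34, 24, 8, 1]


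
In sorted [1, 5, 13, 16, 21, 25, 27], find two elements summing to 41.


Two pointers: lo=0, hi=6
Found pair: (16, 25) summing to 41


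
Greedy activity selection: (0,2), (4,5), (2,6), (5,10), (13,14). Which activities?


Greedy: pick earliest-ending, then skip overlaps.
Selected (4 activities): [(0, 2), (4, 5), (5, 10), (13, 14)]


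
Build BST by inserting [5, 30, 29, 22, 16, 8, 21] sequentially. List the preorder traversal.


Root = 5; build tree by BST insertion.
Preorder traversal: [5, 30, 29, 22, 16, 8, 21]


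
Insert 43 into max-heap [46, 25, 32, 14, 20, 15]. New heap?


Append 43: [46, 25, 32, 14, 20, 15, 43]
Bubble up: swap idx 6(43) with idx 2(32)
Result: [46, 25, 43, 14, 20, 15, 32]


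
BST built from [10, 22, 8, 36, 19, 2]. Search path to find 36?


BST root = 10
Search for 36: compare at each node
Path: [10, 22, 36]


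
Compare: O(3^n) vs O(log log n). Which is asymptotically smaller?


double-logarithmic grows slower than exponential (base 3)
O(log log n) is asymptotically smaller; O(3^n) grows faster


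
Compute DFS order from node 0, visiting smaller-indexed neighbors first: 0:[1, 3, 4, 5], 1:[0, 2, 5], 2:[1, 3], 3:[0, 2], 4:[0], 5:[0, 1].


DFS stack-based: start with [0]
Visit order: [0, 1, 2, 3, 5, 4]


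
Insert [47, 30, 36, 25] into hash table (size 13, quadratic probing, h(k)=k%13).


Insertions: 47->slot 8; 30->slot 4; 36->slot 10; 25->slot 12
Table: [None, None, None, None, 30, None, None, None, 47, None, 36, None, 25]


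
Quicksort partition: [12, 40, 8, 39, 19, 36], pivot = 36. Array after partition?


Elements <= 36 go left of pivot.
Result: [12, 8, 19, 36, 40, 39], pivot at index 3


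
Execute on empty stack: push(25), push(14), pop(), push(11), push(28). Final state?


push(25) -> [25]
push(14) -> [25, 14]
pop() returns 14 -> [25]
push(11) -> [25, 11]
push(28) -> [25, 11, 28]
Final stack (bottom to top): [25, 11, 28]


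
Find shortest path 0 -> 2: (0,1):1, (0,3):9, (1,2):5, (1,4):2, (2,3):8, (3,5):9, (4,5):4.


Dijkstra from 0:
Distances: {0: 0, 1: 1, 2: 6, 3: 9, 4: 3, 5: 7}
Shortest distance to 2 = 6, path = [0, 1, 2]


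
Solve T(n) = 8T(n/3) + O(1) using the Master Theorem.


a=8, b=3, c=0. log_3(8)=1.893 > c=0. Case 1: O(n^log_b(a)) = O(n^1.893)
Complexity: O(n^1.893)


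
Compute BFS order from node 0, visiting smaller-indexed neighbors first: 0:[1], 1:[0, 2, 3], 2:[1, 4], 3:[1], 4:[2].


BFS queue: start with [0]
Visit order: [0, 1, 2, 3, 4]


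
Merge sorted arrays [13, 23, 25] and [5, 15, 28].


Compare heads, take smaller each step.
Merged: [5, 13, 15, 23, 25, 28]


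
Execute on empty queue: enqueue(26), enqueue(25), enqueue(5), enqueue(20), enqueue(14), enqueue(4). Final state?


enqueue(26) -> [26]
enqueue(25) -> [26, 25]
enqueue(5) -> [26, 25, 5]
enqueue(20) -> [26, 25, 5, 20]
enqueue(14) -> [26, 25, 5, 20, 14]
enqueue(4) -> [26, 25, 5, 20, 14, 4]
Final queue (front to back): [26, 25, 5, 20, 14, 4]


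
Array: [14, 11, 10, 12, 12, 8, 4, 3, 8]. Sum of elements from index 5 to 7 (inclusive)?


Prefix sums: [0, 14, 25, 35, 47, 59, 67, 71, 74, 82]
Sum[5..7] = prefix[8] - prefix[5] = 74 - 59 = 15


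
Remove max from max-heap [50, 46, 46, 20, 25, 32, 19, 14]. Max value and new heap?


Max = 50
Replace root with last, heapify down
Resulting heap: [46, 25, 46, 20, 14, 32, 19]


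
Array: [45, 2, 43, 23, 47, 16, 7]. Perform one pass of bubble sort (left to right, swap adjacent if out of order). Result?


After one pass: [2, 43, 23, 45, 16, 7, 47]


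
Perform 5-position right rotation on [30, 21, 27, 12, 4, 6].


Right rotate by 5: [21, 27, 12, 4, 6, 30]


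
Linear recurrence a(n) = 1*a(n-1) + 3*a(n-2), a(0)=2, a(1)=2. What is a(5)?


Build bottom-up:
...a(3)=14, a(4)=38, a(5)=1*38+3*14=80


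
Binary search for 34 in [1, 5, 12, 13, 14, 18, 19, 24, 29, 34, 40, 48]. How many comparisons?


Search for 34:
[0,11] mid=5 arr[5]=18
[6,11] mid=8 arr[8]=29
[9,11] mid=10 arr[10]=40
[9,9] mid=9 arr[9]=34
Total: 4 comparisons


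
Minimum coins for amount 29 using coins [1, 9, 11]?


dp[0]=0; dp[i]=1+min(dp[i-c] for c in coins)
...dp[24]=4, dp[25]=5, dp[26]=6, dp[27]=3, dp[28]=4, dp[29]=3
Minimum coins for 29 = 3


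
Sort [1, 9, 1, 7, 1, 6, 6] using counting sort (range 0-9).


Count array: [0, 3, 0, 0, 0, 0, 2, 1, 0, 1]
Reconstruct: [1, 1, 1, 6, 6, 7, 9]


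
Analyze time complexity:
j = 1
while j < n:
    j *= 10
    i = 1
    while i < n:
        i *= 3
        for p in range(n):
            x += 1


Per nesting level: O(log n) * O(log n) * O(n) = O(n (log n)^2)
Complexity: O(n (log n)^2)


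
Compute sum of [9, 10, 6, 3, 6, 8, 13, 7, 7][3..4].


Prefix sums: [0, 9, 19, 25, 28, 34, 42, 55, 62, 69]
Sum[3..4] = prefix[5] - prefix[3] = 34 - 25 = 9


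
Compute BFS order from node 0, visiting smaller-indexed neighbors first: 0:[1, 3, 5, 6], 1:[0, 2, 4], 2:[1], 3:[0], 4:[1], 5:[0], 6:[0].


BFS queue: start with [0]
Visit order: [0, 1, 3, 5, 6, 2, 4]


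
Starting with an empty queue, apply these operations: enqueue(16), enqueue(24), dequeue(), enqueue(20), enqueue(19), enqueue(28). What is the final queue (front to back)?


enqueue(16) -> [16]
enqueue(24) -> [16, 24]
dequeue() returns 16 -> [24]
enqueue(20) -> [24, 20]
enqueue(19) -> [24, 20, 19]
enqueue(28) -> [24, 20, 19, 28]
Final queue (front to back): [24, 20, 19, 28]


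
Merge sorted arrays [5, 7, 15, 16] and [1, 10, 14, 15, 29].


Compare heads, take smaller each step.
Merged: [1, 5, 7, 10, 14, 15, 15, 16, 29]


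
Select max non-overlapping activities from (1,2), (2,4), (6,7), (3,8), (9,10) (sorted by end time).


Greedy: pick earliest-ending, then skip overlaps.
Selected (4 activities): [(1, 2), (2, 4), (6, 7), (9, 10)]


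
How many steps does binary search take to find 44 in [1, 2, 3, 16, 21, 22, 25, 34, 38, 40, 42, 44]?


Search for 44:
[0,11] mid=5 arr[5]=22
[6,11] mid=8 arr[8]=38
[9,11] mid=10 arr[10]=42
[11,11] mid=11 arr[11]=44
Total: 4 comparisons


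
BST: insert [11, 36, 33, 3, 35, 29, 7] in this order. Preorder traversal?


Root = 11; build tree by BST insertion.
Preorder traversal: [11, 3, 7, 36, 33, 29, 35]


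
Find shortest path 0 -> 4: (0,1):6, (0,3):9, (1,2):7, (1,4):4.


Dijkstra from 0:
Distances: {0: 0, 1: 6, 2: 13, 3: 9, 4: 10}
Shortest distance to 4 = 10, path = [0, 1, 4]


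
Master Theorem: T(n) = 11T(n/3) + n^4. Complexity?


a=11, b=3, c=4. log_3(11)=2.183 < c=4. Case 3: O(n^c) = O(n^4)
Complexity: O(n^4)


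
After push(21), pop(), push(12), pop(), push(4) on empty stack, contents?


push(21) -> [21]
pop() returns 21 -> []
push(12) -> [12]
pop() returns 12 -> []
push(4) -> [4]
Final stack (bottom to top): [4]


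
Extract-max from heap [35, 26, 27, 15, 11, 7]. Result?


Max = 35
Replace root with last, heapify down
Resulting heap: [27, 26, 7, 15, 11]


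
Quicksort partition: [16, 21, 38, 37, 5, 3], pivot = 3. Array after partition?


Elements <= 3 go left of pivot.
Result: [3, 21, 38, 37, 5, 16], pivot at index 0


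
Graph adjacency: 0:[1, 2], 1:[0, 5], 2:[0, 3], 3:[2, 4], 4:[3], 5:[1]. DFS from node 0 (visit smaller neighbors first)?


DFS stack-based: start with [0]
Visit order: [0, 1, 5, 2, 3, 4]


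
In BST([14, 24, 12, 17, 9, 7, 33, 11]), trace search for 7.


BST root = 14
Search for 7: compare at each node
Path: [14, 12, 9, 7]


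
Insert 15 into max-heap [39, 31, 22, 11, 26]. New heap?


Append 15: [39, 31, 22, 11, 26, 15]
Bubble up: no swaps needed
Result: [39, 31, 22, 11, 26, 15]


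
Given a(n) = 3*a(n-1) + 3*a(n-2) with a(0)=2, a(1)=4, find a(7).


Build bottom-up:
...a(5)=954, a(6)=3618, a(7)=3*3618+3*954=13716


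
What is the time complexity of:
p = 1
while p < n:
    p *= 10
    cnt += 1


Per nesting level: O(log n) = O(log n)
Complexity: O(log n)


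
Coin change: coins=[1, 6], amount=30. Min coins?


dp[0]=0; dp[i]=1+min(dp[i-c] for c in coins)
...dp[25]=5, dp[26]=6, dp[27]=7, dp[28]=8, dp[29]=9, dp[30]=5
Minimum coins for 30 = 5


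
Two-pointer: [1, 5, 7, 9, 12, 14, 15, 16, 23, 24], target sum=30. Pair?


Two pointers: lo=0, hi=9
Found pair: (7, 23) summing to 30


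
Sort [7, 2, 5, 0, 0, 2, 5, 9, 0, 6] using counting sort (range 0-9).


Count array: [3, 0, 2, 0, 0, 2, 1, 1, 0, 1]
Reconstruct: [0, 0, 0, 2, 2, 5, 5, 6, 7, 9]


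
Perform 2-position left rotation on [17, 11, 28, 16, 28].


Left rotate by 2: [28, 16, 28, 17, 11]


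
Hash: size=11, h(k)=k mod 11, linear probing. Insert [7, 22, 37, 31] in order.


Insertions: 7->slot 7; 22->slot 0; 37->slot 4; 31->slot 9
Table: [22, None, None, None, 37, None, None, 7, None, 31, None]


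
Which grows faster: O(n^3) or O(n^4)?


cubic grows slower than quartic
O(n^3) is asymptotically smaller; O(n^4) grows faster


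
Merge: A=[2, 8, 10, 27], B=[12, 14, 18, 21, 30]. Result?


Compare heads, take smaller each step.
Merged: [2, 8, 10, 12, 14, 18, 21, 27, 30]


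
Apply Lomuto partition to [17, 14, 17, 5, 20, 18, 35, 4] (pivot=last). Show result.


Elements <= 4 go left of pivot.
Result: [4, 14, 17, 5, 20, 18, 35, 17], pivot at index 0


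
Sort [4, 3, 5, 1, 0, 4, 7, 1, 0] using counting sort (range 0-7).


Count array: [2, 2, 0, 1, 2, 1, 0, 1]
Reconstruct: [0, 0, 1, 1, 3, 4, 4, 5, 7]


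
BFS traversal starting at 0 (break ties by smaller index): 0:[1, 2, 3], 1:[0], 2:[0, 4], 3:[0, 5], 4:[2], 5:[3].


BFS queue: start with [0]
Visit order: [0, 1, 2, 3, 4, 5]


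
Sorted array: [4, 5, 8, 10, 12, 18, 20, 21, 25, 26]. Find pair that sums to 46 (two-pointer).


Two pointers: lo=0, hi=9
Found pair: (20, 26) summing to 46


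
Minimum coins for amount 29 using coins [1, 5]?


dp[0]=0; dp[i]=1+min(dp[i-c] for c in coins)
...dp[24]=8, dp[25]=5, dp[26]=6, dp[27]=7, dp[28]=8, dp[29]=9
Minimum coins for 29 = 9


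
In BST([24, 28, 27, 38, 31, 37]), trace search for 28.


BST root = 24
Search for 28: compare at each node
Path: [24, 28]


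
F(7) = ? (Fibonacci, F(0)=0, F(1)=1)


F(n)=F(n-1)+F(n-2)
...F(5)=5, F(6)=8, F(7)=13


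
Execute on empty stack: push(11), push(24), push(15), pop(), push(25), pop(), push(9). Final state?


push(11) -> [11]
push(24) -> [11, 24]
push(15) -> [11, 24, 15]
pop() returns 15 -> [11, 24]
push(25) -> [11, 24, 25]
pop() returns 25 -> [11, 24]
push(9) -> [11, 24, 9]
Final stack (bottom to top): [11, 24, 9]


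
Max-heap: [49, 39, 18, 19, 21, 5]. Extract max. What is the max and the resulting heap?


Max = 49
Replace root with last, heapify down
Resulting heap: [39, 21, 18, 19, 5]


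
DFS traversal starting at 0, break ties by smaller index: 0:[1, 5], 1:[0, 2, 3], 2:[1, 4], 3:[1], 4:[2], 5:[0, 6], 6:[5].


DFS stack-based: start with [0]
Visit order: [0, 1, 2, 4, 3, 5, 6]


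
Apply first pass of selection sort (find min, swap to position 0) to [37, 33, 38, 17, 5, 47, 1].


After one pass: [1, 33, 38, 17, 5, 47, 37]


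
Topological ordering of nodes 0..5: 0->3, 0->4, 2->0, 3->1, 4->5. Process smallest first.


Kahn's algorithm, process smallest node first
Order: [2, 0, 3, 1, 4, 5]


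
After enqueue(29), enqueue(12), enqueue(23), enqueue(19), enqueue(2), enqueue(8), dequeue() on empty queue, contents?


enqueue(29) -> [29]
enqueue(12) -> [29, 12]
enqueue(23) -> [29, 12, 23]
enqueue(19) -> [29, 12, 23, 19]
enqueue(2) -> [29, 12, 23, 19, 2]
enqueue(8) -> [29, 12, 23, 19, 2, 8]
dequeue() returns 29 -> [12, 23, 19, 2, 8]
Final queue (front to back): [12, 23, 19, 2, 8]


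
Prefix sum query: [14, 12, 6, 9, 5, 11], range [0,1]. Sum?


Prefix sums: [0, 14, 26, 32, 41, 46, 57]
Sum[0..1] = prefix[2] - prefix[0] = 26 - 0 = 26


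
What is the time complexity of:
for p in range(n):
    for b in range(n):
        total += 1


Per nesting level: O(n) * O(n) = O(n^2)
Complexity: O(n^2)


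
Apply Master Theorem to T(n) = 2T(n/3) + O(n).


a=2, b=3, c=1. log_3(2)=0.631 < c=1. Case 3: O(n^c) = O(n)
Complexity: O(n)


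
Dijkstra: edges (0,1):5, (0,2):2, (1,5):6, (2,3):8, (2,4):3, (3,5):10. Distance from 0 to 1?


Dijkstra from 0:
Distances: {0: 0, 1: 5, 2: 2, 3: 10, 4: 5, 5: 11}
Shortest distance to 1 = 5, path = [0, 1]


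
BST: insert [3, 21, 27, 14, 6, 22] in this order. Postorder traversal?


Root = 3; build tree by BST insertion.
Postorder traversal: [6, 14, 22, 27, 21, 3]


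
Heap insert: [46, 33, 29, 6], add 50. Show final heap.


Append 50: [46, 33, 29, 6, 50]
Bubble up: swap idx 4(50) with idx 1(33); swap idx 1(50) with idx 0(46)
Result: [50, 46, 29, 6, 33]


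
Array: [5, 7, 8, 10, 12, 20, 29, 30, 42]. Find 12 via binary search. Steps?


Search for 12:
[0,8] mid=4 arr[4]=12
Total: 1 comparisons


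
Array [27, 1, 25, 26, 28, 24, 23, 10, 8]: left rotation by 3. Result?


Left rotate by 3: [26, 28, 24, 23, 10, 8, 27, 1, 25]


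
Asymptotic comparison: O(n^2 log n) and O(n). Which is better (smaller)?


linear grows slower than n^2 log n
O(n) is asymptotically smaller; O(n^2 log n) grows faster


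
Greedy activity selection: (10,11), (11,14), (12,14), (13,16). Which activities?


Greedy: pick earliest-ending, then skip overlaps.
Selected (2 activities): [(10, 11), (11, 14)]


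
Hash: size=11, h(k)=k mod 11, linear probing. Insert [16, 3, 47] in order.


Insertions: 16->slot 5; 3->slot 3; 47->slot 4
Table: [None, None, None, 3, 47, 16, None, None, None, None, None]


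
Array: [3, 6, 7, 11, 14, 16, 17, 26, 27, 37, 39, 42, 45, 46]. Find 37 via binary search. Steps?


Search for 37:
[0,13] mid=6 arr[6]=17
[7,13] mid=10 arr[10]=39
[7,9] mid=8 arr[8]=27
[9,9] mid=9 arr[9]=37
Total: 4 comparisons


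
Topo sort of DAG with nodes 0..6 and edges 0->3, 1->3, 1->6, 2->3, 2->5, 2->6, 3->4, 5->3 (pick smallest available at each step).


Kahn's algorithm, process smallest node first
Order: [0, 1, 2, 5, 3, 4, 6]


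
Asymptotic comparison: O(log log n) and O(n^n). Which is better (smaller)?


double-logarithmic grows slower than n^n
O(log log n) is asymptotically smaller; O(n^n) grows faster


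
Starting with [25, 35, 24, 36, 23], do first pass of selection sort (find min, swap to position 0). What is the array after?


After one pass: [23, 35, 24, 36, 25]


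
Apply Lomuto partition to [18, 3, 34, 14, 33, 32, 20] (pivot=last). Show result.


Elements <= 20 go left of pivot.
Result: [18, 3, 14, 20, 33, 32, 34], pivot at index 3


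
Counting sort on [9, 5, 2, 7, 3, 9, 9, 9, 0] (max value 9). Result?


Count array: [1, 0, 1, 1, 0, 1, 0, 1, 0, 4]
Reconstruct: [0, 2, 3, 5, 7, 9, 9, 9, 9]


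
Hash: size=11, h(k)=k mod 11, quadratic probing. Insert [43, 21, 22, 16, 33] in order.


Insertions: 43->slot 10; 21->slot 0; 22->slot 1; 16->slot 5; 33->slot 4
Table: [21, 22, None, None, 33, 16, None, None, None, None, 43]


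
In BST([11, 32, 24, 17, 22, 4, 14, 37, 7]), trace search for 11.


BST root = 11
Search for 11: compare at each node
Path: [11]


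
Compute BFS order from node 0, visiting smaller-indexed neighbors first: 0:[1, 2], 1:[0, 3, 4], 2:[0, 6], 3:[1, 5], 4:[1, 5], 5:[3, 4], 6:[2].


BFS queue: start with [0]
Visit order: [0, 1, 2, 3, 4, 6, 5]


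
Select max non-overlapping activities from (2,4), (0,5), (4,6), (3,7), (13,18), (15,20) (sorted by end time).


Greedy: pick earliest-ending, then skip overlaps.
Selected (3 activities): [(2, 4), (4, 6), (13, 18)]


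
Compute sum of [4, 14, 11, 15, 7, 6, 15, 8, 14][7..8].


Prefix sums: [0, 4, 18, 29, 44, 51, 57, 72, 80, 94]
Sum[7..8] = prefix[9] - prefix[7] = 94 - 72 = 22


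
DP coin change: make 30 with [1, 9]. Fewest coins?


dp[0]=0; dp[i]=1+min(dp[i-c] for c in coins)
...dp[25]=9, dp[26]=10, dp[27]=3, dp[28]=4, dp[29]=5, dp[30]=6
Minimum coins for 30 = 6


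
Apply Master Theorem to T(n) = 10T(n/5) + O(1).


a=10, b=5, c=0. log_5(10)=1.431 > c=0. Case 1: O(n^log_b(a)) = O(n^1.431)
Complexity: O(n^1.431)


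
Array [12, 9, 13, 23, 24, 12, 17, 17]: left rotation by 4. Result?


Left rotate by 4: [24, 12, 17, 17, 12, 9, 13, 23]


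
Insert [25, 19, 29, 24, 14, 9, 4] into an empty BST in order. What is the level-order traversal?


Root = 25; build tree by BST insertion.
Level-Order traversal: [25, 19, 29, 14, 24, 9, 4]


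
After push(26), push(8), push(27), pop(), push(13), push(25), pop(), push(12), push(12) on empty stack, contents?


push(26) -> [26]
push(8) -> [26, 8]
push(27) -> [26, 8, 27]
pop() returns 27 -> [26, 8]
push(13) -> [26, 8, 13]
push(25) -> [26, 8, 13, 25]
pop() returns 25 -> [26, 8, 13]
push(12) -> [26, 8, 13, 12]
push(12) -> [26, 8, 13, 12, 12]
Final stack (bottom to top): [26, 8, 13, 12, 12]


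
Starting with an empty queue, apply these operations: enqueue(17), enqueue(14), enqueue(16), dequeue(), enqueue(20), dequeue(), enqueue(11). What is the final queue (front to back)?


enqueue(17) -> [17]
enqueue(14) -> [17, 14]
enqueue(16) -> [17, 14, 16]
dequeue() returns 17 -> [14, 16]
enqueue(20) -> [14, 16, 20]
dequeue() returns 14 -> [16, 20]
enqueue(11) -> [16, 20, 11]
Final queue (front to back): [16, 20, 11]


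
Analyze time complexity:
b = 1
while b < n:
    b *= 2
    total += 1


Per nesting level: O(log n) = O(log n)
Complexity: O(log n)


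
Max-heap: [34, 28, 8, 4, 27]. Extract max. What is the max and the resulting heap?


Max = 34
Replace root with last, heapify down
Resulting heap: [28, 27, 8, 4]


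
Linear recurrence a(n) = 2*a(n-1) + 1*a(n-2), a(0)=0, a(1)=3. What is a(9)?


Build bottom-up:
...a(7)=507, a(8)=1224, a(9)=2*1224+1*507=2955


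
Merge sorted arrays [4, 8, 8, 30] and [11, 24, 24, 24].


Compare heads, take smaller each step.
Merged: [4, 8, 8, 11, 24, 24, 24, 30]


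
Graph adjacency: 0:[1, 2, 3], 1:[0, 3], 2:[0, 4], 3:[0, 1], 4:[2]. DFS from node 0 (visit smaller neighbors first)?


DFS stack-based: start with [0]
Visit order: [0, 1, 3, 2, 4]


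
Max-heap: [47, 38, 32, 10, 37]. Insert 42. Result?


Append 42: [47, 38, 32, 10, 37, 42]
Bubble up: swap idx 5(42) with idx 2(32)
Result: [47, 38, 42, 10, 37, 32]


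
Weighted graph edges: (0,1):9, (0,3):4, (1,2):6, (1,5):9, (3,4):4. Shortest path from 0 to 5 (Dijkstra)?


Dijkstra from 0:
Distances: {0: 0, 1: 9, 2: 15, 3: 4, 4: 8, 5: 18}
Shortest distance to 5 = 18, path = [0, 1, 5]


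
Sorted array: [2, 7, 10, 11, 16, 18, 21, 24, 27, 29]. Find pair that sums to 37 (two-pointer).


Two pointers: lo=0, hi=9
Found pair: (10, 27) summing to 37


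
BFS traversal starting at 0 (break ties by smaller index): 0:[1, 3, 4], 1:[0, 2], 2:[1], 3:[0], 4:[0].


BFS queue: start with [0]
Visit order: [0, 1, 3, 4, 2]


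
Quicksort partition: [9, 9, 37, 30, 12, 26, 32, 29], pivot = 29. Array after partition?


Elements <= 29 go left of pivot.
Result: [9, 9, 12, 26, 29, 30, 32, 37], pivot at index 4


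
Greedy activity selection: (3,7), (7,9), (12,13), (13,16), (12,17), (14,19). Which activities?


Greedy: pick earliest-ending, then skip overlaps.
Selected (4 activities): [(3, 7), (7, 9), (12, 13), (13, 16)]


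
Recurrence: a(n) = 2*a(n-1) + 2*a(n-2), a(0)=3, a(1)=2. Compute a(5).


Build bottom-up:
...a(3)=24, a(4)=68, a(5)=2*68+2*24=184


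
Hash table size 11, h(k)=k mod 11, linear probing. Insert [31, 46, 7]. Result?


Insertions: 31->slot 9; 46->slot 2; 7->slot 7
Table: [None, None, 46, None, None, None, None, 7, None, 31, None]


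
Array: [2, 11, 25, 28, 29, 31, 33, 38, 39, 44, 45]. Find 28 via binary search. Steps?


Search for 28:
[0,10] mid=5 arr[5]=31
[0,4] mid=2 arr[2]=25
[3,4] mid=3 arr[3]=28
Total: 3 comparisons


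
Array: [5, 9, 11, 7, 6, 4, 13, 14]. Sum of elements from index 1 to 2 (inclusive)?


Prefix sums: [0, 5, 14, 25, 32, 38, 42, 55, 69]
Sum[1..2] = prefix[3] - prefix[1] = 25 - 5 = 20


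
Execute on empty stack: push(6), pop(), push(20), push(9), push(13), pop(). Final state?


push(6) -> [6]
pop() returns 6 -> []
push(20) -> [20]
push(9) -> [20, 9]
push(13) -> [20, 9, 13]
pop() returns 13 -> [20, 9]
Final stack (bottom to top): [20, 9]


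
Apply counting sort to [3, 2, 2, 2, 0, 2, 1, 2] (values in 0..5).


Count array: [1, 1, 5, 1, 0, 0]
Reconstruct: [0, 1, 2, 2, 2, 2, 2, 3]


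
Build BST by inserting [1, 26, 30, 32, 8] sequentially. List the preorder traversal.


Root = 1; build tree by BST insertion.
Preorder traversal: [1, 26, 8, 30, 32]


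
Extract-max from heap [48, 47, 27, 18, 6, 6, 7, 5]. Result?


Max = 48
Replace root with last, heapify down
Resulting heap: [47, 18, 27, 5, 6, 6, 7]


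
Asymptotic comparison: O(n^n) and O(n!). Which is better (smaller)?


factorial grows slower than n^n
O(n!) is asymptotically smaller; O(n^n) grows faster


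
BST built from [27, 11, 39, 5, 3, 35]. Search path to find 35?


BST root = 27
Search for 35: compare at each node
Path: [27, 39, 35]


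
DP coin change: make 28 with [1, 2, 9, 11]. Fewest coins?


dp[0]=0; dp[i]=1+min(dp[i-c] for c in coins)
...dp[23]=3, dp[24]=3, dp[25]=4, dp[26]=4, dp[27]=3, dp[28]=4
Minimum coins for 28 = 4


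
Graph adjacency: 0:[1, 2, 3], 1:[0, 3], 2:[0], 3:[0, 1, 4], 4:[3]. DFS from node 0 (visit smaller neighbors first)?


DFS stack-based: start with [0]
Visit order: [0, 1, 3, 4, 2]


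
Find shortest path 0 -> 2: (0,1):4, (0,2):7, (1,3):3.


Dijkstra from 0:
Distances: {0: 0, 1: 4, 2: 7, 3: 7}
Shortest distance to 2 = 7, path = [0, 2]


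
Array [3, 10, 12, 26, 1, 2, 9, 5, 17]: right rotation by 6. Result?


Right rotate by 6: [26, 1, 2, 9, 5, 17, 3, 10, 12]


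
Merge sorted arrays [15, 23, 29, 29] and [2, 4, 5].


Compare heads, take smaller each step.
Merged: [2, 4, 5, 15, 23, 29, 29]


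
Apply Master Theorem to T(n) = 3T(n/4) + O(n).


a=3, b=4, c=1. log_4(3)=0.792 < c=1. Case 3: O(n^c) = O(n)
Complexity: O(n)


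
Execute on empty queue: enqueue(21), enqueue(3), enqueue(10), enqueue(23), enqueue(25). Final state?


enqueue(21) -> [21]
enqueue(3) -> [21, 3]
enqueue(10) -> [21, 3, 10]
enqueue(23) -> [21, 3, 10, 23]
enqueue(25) -> [21, 3, 10, 23, 25]
Final queue (front to back): [21, 3, 10, 23, 25]


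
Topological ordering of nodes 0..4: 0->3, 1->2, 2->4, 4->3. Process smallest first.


Kahn's algorithm, process smallest node first
Order: [0, 1, 2, 4, 3]


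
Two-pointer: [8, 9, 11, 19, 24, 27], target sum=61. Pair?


Two pointers: lo=0, hi=5
No pair sums to 61


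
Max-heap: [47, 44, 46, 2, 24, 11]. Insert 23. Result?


Append 23: [47, 44, 46, 2, 24, 11, 23]
Bubble up: no swaps needed
Result: [47, 44, 46, 2, 24, 11, 23]


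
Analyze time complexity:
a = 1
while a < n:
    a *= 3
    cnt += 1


Per nesting level: O(log n) = O(log n)
Complexity: O(log n)


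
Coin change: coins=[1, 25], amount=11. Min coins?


dp[0]=0; dp[i]=1+min(dp[i-c] for c in coins)
...dp[6]=6, dp[7]=7, dp[8]=8, dp[9]=9, dp[10]=10, dp[11]=11
Minimum coins for 11 = 11


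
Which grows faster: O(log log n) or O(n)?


double-logarithmic grows slower than linear
O(log log n) is asymptotically smaller; O(n) grows faster


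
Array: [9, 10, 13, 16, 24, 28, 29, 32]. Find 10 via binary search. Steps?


Search for 10:
[0,7] mid=3 arr[3]=16
[0,2] mid=1 arr[1]=10
Total: 2 comparisons


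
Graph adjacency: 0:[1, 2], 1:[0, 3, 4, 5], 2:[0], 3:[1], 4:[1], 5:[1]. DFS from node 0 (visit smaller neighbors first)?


DFS stack-based: start with [0]
Visit order: [0, 1, 3, 4, 5, 2]


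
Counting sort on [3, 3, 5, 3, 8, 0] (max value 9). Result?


Count array: [1, 0, 0, 3, 0, 1, 0, 0, 1, 0]
Reconstruct: [0, 3, 3, 3, 5, 8]


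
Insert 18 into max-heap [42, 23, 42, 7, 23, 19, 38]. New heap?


Append 18: [42, 23, 42, 7, 23, 19, 38, 18]
Bubble up: swap idx 7(18) with idx 3(7)
Result: [42, 23, 42, 18, 23, 19, 38, 7]


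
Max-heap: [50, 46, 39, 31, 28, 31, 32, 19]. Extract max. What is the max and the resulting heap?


Max = 50
Replace root with last, heapify down
Resulting heap: [46, 31, 39, 19, 28, 31, 32]


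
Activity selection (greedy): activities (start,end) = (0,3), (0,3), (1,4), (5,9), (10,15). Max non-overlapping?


Greedy: pick earliest-ending, then skip overlaps.
Selected (3 activities): [(0, 3), (5, 9), (10, 15)]


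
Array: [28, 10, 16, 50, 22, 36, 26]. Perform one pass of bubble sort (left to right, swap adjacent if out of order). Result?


After one pass: [10, 16, 28, 22, 36, 26, 50]


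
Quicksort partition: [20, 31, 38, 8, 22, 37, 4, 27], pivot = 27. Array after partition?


Elements <= 27 go left of pivot.
Result: [20, 8, 22, 4, 27, 37, 31, 38], pivot at index 4


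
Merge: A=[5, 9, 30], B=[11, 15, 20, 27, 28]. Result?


Compare heads, take smaller each step.
Merged: [5, 9, 11, 15, 20, 27, 28, 30]


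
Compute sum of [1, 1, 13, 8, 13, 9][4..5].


Prefix sums: [0, 1, 2, 15, 23, 36, 45]
Sum[4..5] = prefix[6] - prefix[4] = 45 - 23 = 22


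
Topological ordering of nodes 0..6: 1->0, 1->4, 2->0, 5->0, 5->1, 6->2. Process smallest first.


Kahn's algorithm, process smallest node first
Order: [3, 5, 1, 4, 6, 2, 0]


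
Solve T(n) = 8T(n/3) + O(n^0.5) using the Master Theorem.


a=8, b=3, c=0.5. log_3(8)=1.893 > c=0.5. Case 1: O(n^log_b(a)) = O(n^1.893)
Complexity: O(n^1.893)


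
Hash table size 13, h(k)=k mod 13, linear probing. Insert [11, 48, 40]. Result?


Insertions: 11->slot 11; 48->slot 9; 40->slot 1
Table: [None, 40, None, None, None, None, None, None, None, 48, None, 11, None]


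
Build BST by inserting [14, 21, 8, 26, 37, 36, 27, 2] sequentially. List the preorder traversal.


Root = 14; build tree by BST insertion.
Preorder traversal: [14, 8, 2, 21, 26, 37, 36, 27]


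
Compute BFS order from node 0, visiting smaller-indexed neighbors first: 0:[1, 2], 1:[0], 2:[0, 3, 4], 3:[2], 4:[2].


BFS queue: start with [0]
Visit order: [0, 1, 2, 3, 4]


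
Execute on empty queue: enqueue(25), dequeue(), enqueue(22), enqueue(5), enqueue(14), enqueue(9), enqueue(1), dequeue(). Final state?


enqueue(25) -> [25]
dequeue() returns 25 -> []
enqueue(22) -> [22]
enqueue(5) -> [22, 5]
enqueue(14) -> [22, 5, 14]
enqueue(9) -> [22, 5, 14, 9]
enqueue(1) -> [22, 5, 14, 9, 1]
dequeue() returns 22 -> [5, 14, 9, 1]
Final queue (front to back): [5, 14, 9, 1]


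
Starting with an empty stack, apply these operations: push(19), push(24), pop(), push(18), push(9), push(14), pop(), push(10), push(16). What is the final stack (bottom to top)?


push(19) -> [19]
push(24) -> [19, 24]
pop() returns 24 -> [19]
push(18) -> [19, 18]
push(9) -> [19, 18, 9]
push(14) -> [19, 18, 9, 14]
pop() returns 14 -> [19, 18, 9]
push(10) -> [19, 18, 9, 10]
push(16) -> [19, 18, 9, 10, 16]
Final stack (bottom to top): [19, 18, 9, 10, 16]


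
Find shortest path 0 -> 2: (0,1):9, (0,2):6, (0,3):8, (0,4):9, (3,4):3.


Dijkstra from 0:
Distances: {0: 0, 1: 9, 2: 6, 3: 8, 4: 9}
Shortest distance to 2 = 6, path = [0, 2]


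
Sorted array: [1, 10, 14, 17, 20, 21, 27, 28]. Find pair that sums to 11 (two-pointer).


Two pointers: lo=0, hi=7
Found pair: (1, 10) summing to 11


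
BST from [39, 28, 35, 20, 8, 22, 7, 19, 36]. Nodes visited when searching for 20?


BST root = 39
Search for 20: compare at each node
Path: [39, 28, 20]


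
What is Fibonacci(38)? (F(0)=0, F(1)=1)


F(n)=F(n-1)+F(n-2)
...F(36)=14930352, F(37)=24157817, F(38)=39088169


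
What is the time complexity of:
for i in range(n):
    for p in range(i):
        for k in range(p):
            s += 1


Per nesting level: O(n) * O(n) [triangular over i] * O(n) [triangular over p] = O(n^3)
Complexity: O(n^3)


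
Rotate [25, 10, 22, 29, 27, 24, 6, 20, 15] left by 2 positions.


Left rotate by 2: [22, 29, 27, 24, 6, 20, 15, 25, 10]


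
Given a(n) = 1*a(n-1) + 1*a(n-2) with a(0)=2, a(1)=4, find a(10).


Build bottom-up:
...a(8)=110, a(9)=178, a(10)=1*178+1*110=288


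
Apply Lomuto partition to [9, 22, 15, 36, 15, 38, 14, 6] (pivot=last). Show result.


Elements <= 6 go left of pivot.
Result: [6, 22, 15, 36, 15, 38, 14, 9], pivot at index 0


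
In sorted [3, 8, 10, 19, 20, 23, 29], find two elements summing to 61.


Two pointers: lo=0, hi=6
No pair sums to 61


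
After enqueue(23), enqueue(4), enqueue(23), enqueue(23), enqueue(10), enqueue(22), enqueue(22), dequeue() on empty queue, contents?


enqueue(23) -> [23]
enqueue(4) -> [23, 4]
enqueue(23) -> [23, 4, 23]
enqueue(23) -> [23, 4, 23, 23]
enqueue(10) -> [23, 4, 23, 23, 10]
enqueue(22) -> [23, 4, 23, 23, 10, 22]
enqueue(22) -> [23, 4, 23, 23, 10, 22, 22]
dequeue() returns 23 -> [4, 23, 23, 10, 22, 22]
Final queue (front to back): [4, 23, 23, 10, 22, 22]


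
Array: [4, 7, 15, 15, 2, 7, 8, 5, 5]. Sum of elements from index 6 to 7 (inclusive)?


Prefix sums: [0, 4, 11, 26, 41, 43, 50, 58, 63, 68]
Sum[6..7] = prefix[8] - prefix[6] = 63 - 50 = 13


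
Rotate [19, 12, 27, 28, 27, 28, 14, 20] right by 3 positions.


Right rotate by 3: [28, 14, 20, 19, 12, 27, 28, 27]


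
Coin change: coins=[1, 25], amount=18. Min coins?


dp[0]=0; dp[i]=1+min(dp[i-c] for c in coins)
...dp[13]=13, dp[14]=14, dp[15]=15, dp[16]=16, dp[17]=17, dp[18]=18
Minimum coins for 18 = 18


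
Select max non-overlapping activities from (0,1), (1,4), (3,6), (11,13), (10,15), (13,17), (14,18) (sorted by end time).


Greedy: pick earliest-ending, then skip overlaps.
Selected (4 activities): [(0, 1), (1, 4), (11, 13), (13, 17)]


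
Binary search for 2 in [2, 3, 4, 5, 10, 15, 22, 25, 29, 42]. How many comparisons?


Search for 2:
[0,9] mid=4 arr[4]=10
[0,3] mid=1 arr[1]=3
[0,0] mid=0 arr[0]=2
Total: 3 comparisons


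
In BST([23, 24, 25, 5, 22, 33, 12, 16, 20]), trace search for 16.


BST root = 23
Search for 16: compare at each node
Path: [23, 5, 22, 12, 16]


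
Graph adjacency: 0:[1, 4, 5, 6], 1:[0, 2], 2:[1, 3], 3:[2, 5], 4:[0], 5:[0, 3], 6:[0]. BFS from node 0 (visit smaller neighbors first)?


BFS queue: start with [0]
Visit order: [0, 1, 4, 5, 6, 2, 3]


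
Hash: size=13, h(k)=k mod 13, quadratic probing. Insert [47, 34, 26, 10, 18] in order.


Insertions: 47->slot 8; 34->slot 9; 26->slot 0; 10->slot 10; 18->slot 5
Table: [26, None, None, None, None, 18, None, None, 47, 34, 10, None, None]


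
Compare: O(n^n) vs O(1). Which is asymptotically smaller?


constant grows slower than n^n
O(1) is asymptotically smaller; O(n^n) grows faster


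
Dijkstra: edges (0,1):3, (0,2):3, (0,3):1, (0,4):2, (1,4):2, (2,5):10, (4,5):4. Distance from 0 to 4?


Dijkstra from 0:
Distances: {0: 0, 1: 3, 2: 3, 3: 1, 4: 2, 5: 6}
Shortest distance to 4 = 2, path = [0, 4]


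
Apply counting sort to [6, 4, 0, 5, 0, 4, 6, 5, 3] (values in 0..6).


Count array: [2, 0, 0, 1, 2, 2, 2]
Reconstruct: [0, 0, 3, 4, 4, 5, 5, 6, 6]


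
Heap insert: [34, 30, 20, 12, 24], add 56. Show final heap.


Append 56: [34, 30, 20, 12, 24, 56]
Bubble up: swap idx 5(56) with idx 2(20); swap idx 2(56) with idx 0(34)
Result: [56, 30, 34, 12, 24, 20]


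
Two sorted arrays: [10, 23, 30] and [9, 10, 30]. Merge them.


Compare heads, take smaller each step.
Merged: [9, 10, 10, 23, 30, 30]


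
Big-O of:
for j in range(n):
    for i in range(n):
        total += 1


Per nesting level: O(n) * O(n) = O(n^2)
Complexity: O(n^2)


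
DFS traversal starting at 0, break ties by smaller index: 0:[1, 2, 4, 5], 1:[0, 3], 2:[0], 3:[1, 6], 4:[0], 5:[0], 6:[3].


DFS stack-based: start with [0]
Visit order: [0, 1, 3, 6, 2, 4, 5]


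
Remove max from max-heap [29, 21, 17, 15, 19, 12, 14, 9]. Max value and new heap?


Max = 29
Replace root with last, heapify down
Resulting heap: [21, 19, 17, 15, 9, 12, 14]


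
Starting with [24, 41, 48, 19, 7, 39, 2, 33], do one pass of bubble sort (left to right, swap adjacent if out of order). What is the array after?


After one pass: [24, 41, 19, 7, 39, 2, 33, 48]


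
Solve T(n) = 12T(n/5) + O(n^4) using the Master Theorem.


a=12, b=5, c=4. log_5(12)=1.544 < c=4. Case 3: O(n^c) = O(n^4)
Complexity: O(n^4)


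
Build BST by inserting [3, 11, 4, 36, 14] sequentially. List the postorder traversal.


Root = 3; build tree by BST insertion.
Postorder traversal: [4, 14, 36, 11, 3]


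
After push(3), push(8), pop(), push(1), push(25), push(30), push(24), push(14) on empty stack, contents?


push(3) -> [3]
push(8) -> [3, 8]
pop() returns 8 -> [3]
push(1) -> [3, 1]
push(25) -> [3, 1, 25]
push(30) -> [3, 1, 25, 30]
push(24) -> [3, 1, 25, 30, 24]
push(14) -> [3, 1, 25, 30, 24, 14]
Final stack (bottom to top): [3, 1, 25, 30, 24, 14]


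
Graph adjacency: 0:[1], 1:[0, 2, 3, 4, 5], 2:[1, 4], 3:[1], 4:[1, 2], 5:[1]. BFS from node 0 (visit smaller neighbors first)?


BFS queue: start with [0]
Visit order: [0, 1, 2, 3, 4, 5]


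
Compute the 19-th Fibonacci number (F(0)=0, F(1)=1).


F(n)=F(n-1)+F(n-2)
...F(17)=1597, F(18)=2584, F(19)=4181


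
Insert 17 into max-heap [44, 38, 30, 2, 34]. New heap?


Append 17: [44, 38, 30, 2, 34, 17]
Bubble up: no swaps needed
Result: [44, 38, 30, 2, 34, 17]


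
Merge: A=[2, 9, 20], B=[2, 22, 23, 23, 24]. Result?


Compare heads, take smaller each step.
Merged: [2, 2, 9, 20, 22, 23, 23, 24]


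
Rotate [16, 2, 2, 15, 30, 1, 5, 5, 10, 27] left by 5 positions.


Left rotate by 5: [1, 5, 5, 10, 27, 16, 2, 2, 15, 30]


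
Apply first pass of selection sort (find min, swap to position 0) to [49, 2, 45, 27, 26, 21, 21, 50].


After one pass: [2, 49, 45, 27, 26, 21, 21, 50]


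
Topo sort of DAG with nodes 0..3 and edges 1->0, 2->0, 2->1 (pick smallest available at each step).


Kahn's algorithm, process smallest node first
Order: [2, 1, 0, 3]


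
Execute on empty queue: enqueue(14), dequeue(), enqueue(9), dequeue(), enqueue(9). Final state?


enqueue(14) -> [14]
dequeue() returns 14 -> []
enqueue(9) -> [9]
dequeue() returns 9 -> []
enqueue(9) -> [9]
Final queue (front to back): [9]


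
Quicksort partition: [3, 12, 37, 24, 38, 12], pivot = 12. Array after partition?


Elements <= 12 go left of pivot.
Result: [3, 12, 12, 24, 38, 37], pivot at index 2


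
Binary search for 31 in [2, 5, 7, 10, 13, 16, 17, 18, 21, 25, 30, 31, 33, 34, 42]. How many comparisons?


Search for 31:
[0,14] mid=7 arr[7]=18
[8,14] mid=11 arr[11]=31
Total: 2 comparisons


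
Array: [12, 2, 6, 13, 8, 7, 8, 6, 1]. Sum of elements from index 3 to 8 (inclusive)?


Prefix sums: [0, 12, 14, 20, 33, 41, 48, 56, 62, 63]
Sum[3..8] = prefix[9] - prefix[3] = 63 - 20 = 43


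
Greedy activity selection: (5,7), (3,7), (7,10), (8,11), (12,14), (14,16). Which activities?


Greedy: pick earliest-ending, then skip overlaps.
Selected (4 activities): [(5, 7), (7, 10), (12, 14), (14, 16)]


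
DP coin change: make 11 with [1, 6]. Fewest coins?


dp[0]=0; dp[i]=1+min(dp[i-c] for c in coins)
...dp[6]=1, dp[7]=2, dp[8]=3, dp[9]=4, dp[10]=5, dp[11]=6
Minimum coins for 11 = 6


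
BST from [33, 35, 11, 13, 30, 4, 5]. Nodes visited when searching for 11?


BST root = 33
Search for 11: compare at each node
Path: [33, 11]
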